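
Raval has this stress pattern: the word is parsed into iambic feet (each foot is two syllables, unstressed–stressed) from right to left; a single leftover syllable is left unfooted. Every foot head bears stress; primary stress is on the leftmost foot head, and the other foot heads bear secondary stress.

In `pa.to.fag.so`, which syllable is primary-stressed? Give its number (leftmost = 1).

2

Parse right to left into iambic (σˈσ) feet: (pa.ˈto) (fag.ˈso).
Foot heads (stressed positions): 2, 4.
End Rule Leftmost: primary stress on the leftmost head = syllable 2.
Primary stress: syllable 2 → pa.ˈto.fag.so.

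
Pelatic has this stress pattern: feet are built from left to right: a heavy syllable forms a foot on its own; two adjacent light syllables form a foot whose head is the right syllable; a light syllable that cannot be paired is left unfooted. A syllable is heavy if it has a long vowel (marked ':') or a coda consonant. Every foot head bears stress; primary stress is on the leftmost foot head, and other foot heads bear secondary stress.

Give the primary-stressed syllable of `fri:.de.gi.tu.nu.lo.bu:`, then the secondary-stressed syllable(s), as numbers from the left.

primary 1, secondary 3, 5, 7

Weights: 1 fri: H, 2 de L, 3 gi L, 4 tu L, 5 nu L, 6 lo L, 7 bu: H.
Parse left to right (heavy = foot alone; LL = one foot; stranded L unfooted): (ˈfri:) (de.ˈgi) (tu.ˈnu) lo (ˈbu:).
Foot heads: 1, 3, 5, 7.
Primary stress on the leftmost head = syllable 1.
Secondary stress on 3, 5, 7: ˈfri:.de.ˌgi.tu.ˌnu.lo.ˌbu:.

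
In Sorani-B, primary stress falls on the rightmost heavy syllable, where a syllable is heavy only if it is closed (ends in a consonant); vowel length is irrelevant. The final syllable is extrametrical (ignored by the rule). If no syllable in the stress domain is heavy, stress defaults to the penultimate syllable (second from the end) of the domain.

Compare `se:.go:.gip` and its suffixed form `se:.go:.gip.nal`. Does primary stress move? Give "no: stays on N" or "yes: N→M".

Base `se:.go:.gip` (3 syllables):
  The final syllable (3, gip) is extrametrical; the stress domain is syllables 1–2.
  Weights: 1 se: L, 2 go: L.
  No heavy syllable in the domain; default to the penultimate syllable (second from the end) of the domain = syllable 1.
  → primary stress on syllable 1.
Suffixed `se:.go:.gip.nal` (4 syllables):
  The final syllable (4, nal) is extrametrical; the stress domain is syllables 1–3.
  Weights: 1 se: L, 2 go: L, 3 gip H.
  Heavy syllables in the domain: 3. The rightmost is syllable 3 (gip).
  → primary stress on syllable 3.

yes: 1→3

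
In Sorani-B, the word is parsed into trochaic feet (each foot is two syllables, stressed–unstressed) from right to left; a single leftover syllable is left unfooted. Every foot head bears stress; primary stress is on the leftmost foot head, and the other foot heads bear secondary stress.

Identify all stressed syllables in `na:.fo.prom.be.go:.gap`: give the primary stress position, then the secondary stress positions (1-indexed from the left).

primary 1, secondary 3, 5

Parse right to left into trochaic (ˈσσ) feet: (ˈna:.fo) (ˈprom.be) (ˈgo:.gap).
Foot heads (stressed positions): 1, 3, 5.
End Rule Leftmost: primary stress on the leftmost head = syllable 1.
Secondary stress on 3, 5: ˈna:.fo.ˌprom.be.ˌgo:.gap.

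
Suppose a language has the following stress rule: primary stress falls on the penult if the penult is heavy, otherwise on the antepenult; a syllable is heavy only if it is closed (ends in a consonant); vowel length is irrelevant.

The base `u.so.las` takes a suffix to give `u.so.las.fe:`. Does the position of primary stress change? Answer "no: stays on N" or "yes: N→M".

Base `u.so.las` (3 syllables):
  Weights: 1 u L, 2 so L, 3 las H.
  The penult (syllable 2, so) is light, so stress falls on the antepenult (syllable 1, u).
  → primary stress on syllable 1.
Suffixed `u.so.las.fe:` (4 syllables):
  Weights: 2 so L, 3 las H, 4 fe: L.
  The penult (syllable 3, las) is heavy, so it takes stress.
  → primary stress on syllable 3.

yes: 1→3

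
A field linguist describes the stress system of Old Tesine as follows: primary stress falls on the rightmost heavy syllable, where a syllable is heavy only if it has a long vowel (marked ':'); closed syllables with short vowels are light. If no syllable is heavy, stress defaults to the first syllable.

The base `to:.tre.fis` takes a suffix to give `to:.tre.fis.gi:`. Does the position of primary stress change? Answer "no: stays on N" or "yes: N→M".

yes: 1→4

Base `to:.tre.fis` (3 syllables):
  Weights: 1 to: H, 2 tre L, 3 fis L.
  Heavy syllables in the domain: 1. The rightmost is syllable 1 (to:).
  → primary stress on syllable 1.
Suffixed `to:.tre.fis.gi:` (4 syllables):
  Weights: 1 to: H, 2 tre L, 3 fis L, 4 gi: H.
  Heavy syllables in the domain: 1, 4. The rightmost is syllable 4 (gi:).
  → primary stress on syllable 4.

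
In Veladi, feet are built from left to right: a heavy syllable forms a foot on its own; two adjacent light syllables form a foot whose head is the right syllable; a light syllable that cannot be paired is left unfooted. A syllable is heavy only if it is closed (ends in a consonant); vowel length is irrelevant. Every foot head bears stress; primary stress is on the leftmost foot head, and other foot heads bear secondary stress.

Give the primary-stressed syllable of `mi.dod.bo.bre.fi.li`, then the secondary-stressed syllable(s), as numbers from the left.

Weights: 1 mi L, 2 dod H, 3 bo L, 4 bre L, 5 fi L, 6 li L.
Parse left to right (heavy = foot alone; LL = one foot; stranded L unfooted): mi (ˈdod) (bo.ˈbre) (fi.ˈli).
Foot heads: 2, 4, 6.
Primary stress on the leftmost head = syllable 2.
Secondary stress on 4, 6: mi.ˈdod.bo.ˌbre.fi.ˌli.

primary 2, secondary 4, 6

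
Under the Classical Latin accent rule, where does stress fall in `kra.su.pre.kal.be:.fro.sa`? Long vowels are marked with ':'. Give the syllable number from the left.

Classical Latin: stress the penult if heavy (long vowel or closed), else the antepenult.
Weights: 5 be: H, 6 fro L, 7 sa L.
The penult (syllable 6, fro) is light, so stress falls on the antepenult (syllable 5, be:).
Stress on syllable 5: kra.su.pre.kal.ˈbe:.fro.sa.

5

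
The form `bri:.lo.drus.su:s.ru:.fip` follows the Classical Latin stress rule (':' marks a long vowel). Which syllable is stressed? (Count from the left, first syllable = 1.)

Classical Latin: stress the penult if heavy (long vowel or closed), else the antepenult.
Weights: 4 su:s H, 5 ru: H, 6 fip H.
The penult (syllable 5, ru:) is heavy, so it takes stress.
Stress on syllable 5: bri:.lo.drus.su:s.ˈru:.fip.

5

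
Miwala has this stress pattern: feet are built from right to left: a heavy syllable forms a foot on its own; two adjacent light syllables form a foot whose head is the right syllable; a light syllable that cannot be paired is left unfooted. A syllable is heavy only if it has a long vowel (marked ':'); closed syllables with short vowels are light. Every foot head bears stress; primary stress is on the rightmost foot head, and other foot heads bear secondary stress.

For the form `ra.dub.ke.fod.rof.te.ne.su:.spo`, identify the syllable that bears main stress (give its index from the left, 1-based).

8

Weights: 1 ra L, 2 dub L, 3 ke L, 4 fod L, 5 rof L, 6 te L, 7 ne L, 8 su: H, 9 spo L.
Parse right to left (heavy = foot alone; LL = one foot; stranded L unfooted): ra (dub.ˈke) (fod.ˈrof) (te.ˈne) (ˈsu:) spo.
Foot heads: 3, 5, 7, 8.
Primary stress on the rightmost head = syllable 8.
Primary stress: syllable 8 → ra.dub.ke.fod.rof.te.ne.ˈsu:.spo.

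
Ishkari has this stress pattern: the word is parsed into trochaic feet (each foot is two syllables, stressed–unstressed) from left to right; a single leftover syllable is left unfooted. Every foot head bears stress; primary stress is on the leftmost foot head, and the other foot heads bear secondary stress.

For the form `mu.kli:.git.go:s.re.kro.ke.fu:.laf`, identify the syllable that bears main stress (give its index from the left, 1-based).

1

Parse left to right into trochaic (ˈσσ) feet: (ˈmu.kli:) (ˈgit.go:s) (ˈre.kro) (ˈke.fu:) laf. Syllable 9 is left unfooted.
Foot heads (stressed positions): 1, 3, 5, 7.
End Rule Leftmost: primary stress on the leftmost head = syllable 1.
Primary stress: syllable 1 → ˈmu.kli:.git.go:s.re.kro.ke.fu:.laf.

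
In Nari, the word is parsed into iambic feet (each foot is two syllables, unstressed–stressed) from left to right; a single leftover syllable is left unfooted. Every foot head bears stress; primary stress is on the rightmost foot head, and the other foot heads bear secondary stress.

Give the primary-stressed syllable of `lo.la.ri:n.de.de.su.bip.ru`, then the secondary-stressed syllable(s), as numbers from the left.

Parse left to right into iambic (σˈσ) feet: (lo.ˈla) (ri:n.ˈde) (de.ˈsu) (bip.ˈru).
Foot heads (stressed positions): 2, 4, 6, 8.
End Rule Rightmost: primary stress on the rightmost head = syllable 8.
Secondary stress on 2, 4, 6: lo.ˌla.ri:n.ˌde.de.ˌsu.bip.ˈru.

primary 8, secondary 2, 4, 6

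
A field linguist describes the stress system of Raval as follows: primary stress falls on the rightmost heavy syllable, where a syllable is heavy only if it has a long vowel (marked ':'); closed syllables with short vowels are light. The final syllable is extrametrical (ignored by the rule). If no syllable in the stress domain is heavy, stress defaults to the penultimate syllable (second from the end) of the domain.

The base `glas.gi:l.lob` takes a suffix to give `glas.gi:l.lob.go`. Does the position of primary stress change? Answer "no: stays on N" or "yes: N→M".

Base `glas.gi:l.lob` (3 syllables):
  The final syllable (3, lob) is extrametrical; the stress domain is syllables 1–2.
  Weights: 1 glas L, 2 gi:l H.
  Heavy syllables in the domain: 2. The rightmost is syllable 2 (gi:l).
  → primary stress on syllable 2.
Suffixed `glas.gi:l.lob.go` (4 syllables):
  The final syllable (4, go) is extrametrical; the stress domain is syllables 1–3.
  Weights: 1 glas L, 2 gi:l H, 3 lob L.
  Heavy syllables in the domain: 2. The rightmost is syllable 2 (gi:l).
  → primary stress on syllable 2.

no: stays on 2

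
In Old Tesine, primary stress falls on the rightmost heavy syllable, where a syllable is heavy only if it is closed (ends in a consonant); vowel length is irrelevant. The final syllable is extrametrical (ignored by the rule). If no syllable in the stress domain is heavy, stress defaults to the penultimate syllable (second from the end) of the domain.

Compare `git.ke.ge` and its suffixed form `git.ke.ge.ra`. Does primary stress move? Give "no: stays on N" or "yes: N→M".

Base `git.ke.ge` (3 syllables):
  The final syllable (3, ge) is extrametrical; the stress domain is syllables 1–2.
  Weights: 1 git H, 2 ke L.
  Heavy syllables in the domain: 1. The rightmost is syllable 1 (git).
  → primary stress on syllable 1.
Suffixed `git.ke.ge.ra` (4 syllables):
  The final syllable (4, ra) is extrametrical; the stress domain is syllables 1–3.
  Weights: 1 git H, 2 ke L, 3 ge L.
  Heavy syllables in the domain: 1. The rightmost is syllable 1 (git).
  → primary stress on syllable 1.

no: stays on 1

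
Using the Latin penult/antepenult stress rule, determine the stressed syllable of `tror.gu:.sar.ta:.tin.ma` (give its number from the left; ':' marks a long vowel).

Classical Latin: stress the penult if heavy (long vowel or closed), else the antepenult.
Weights: 4 ta: H, 5 tin H, 6 ma L.
The penult (syllable 5, tin) is heavy, so it takes stress.
Stress on syllable 5: tror.gu:.sar.ta:.ˈtin.ma.

5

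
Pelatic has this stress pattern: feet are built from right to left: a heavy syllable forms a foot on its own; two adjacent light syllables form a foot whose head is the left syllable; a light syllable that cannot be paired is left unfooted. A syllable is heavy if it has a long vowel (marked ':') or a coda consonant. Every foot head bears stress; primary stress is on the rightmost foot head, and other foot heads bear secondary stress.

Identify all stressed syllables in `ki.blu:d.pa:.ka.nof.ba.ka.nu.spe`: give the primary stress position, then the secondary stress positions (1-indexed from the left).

Weights: 1 ki L, 2 blu:d H, 3 pa: H, 4 ka L, 5 nof H, 6 ba L, 7 ka L, 8 nu L, 9 spe L.
Parse right to left (heavy = foot alone; LL = one foot; stranded L unfooted): ki (ˈblu:d) (ˈpa:) ka (ˈnof) (ˈba.ka) (ˈnu.spe).
Foot heads: 2, 3, 5, 6, 8.
Primary stress on the rightmost head = syllable 8.
Secondary stress on 2, 3, 5, 6: ki.ˌblu:d.ˌpa:.ka.ˌnof.ˌba.ka.ˈnu.spe.

primary 8, secondary 2, 3, 5, 6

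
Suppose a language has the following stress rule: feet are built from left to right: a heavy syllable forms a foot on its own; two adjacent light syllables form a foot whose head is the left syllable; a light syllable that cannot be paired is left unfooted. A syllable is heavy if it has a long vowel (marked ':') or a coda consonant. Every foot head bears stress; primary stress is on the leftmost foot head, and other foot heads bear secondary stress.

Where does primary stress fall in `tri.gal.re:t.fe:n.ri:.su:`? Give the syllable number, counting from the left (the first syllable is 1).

2

Weights: 1 tri L, 2 gal H, 3 re:t H, 4 fe:n H, 5 ri: H, 6 su: H.
Parse left to right (heavy = foot alone; LL = one foot; stranded L unfooted): tri (ˈgal) (ˈre:t) (ˈfe:n) (ˈri:) (ˈsu:).
Foot heads: 2, 3, 4, 5, 6.
Primary stress on the leftmost head = syllable 2.
Primary stress: syllable 2 → tri.ˈgal.re:t.fe:n.ri:.su:.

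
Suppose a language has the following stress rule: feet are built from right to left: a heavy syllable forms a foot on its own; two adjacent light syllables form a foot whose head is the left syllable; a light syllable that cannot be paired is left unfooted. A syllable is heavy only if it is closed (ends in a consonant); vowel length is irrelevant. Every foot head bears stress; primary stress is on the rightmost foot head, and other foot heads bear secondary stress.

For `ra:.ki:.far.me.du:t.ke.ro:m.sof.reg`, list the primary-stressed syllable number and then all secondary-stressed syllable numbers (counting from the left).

primary 9, secondary 1, 3, 5, 7, 8

Weights: 1 ra: L, 2 ki: L, 3 far H, 4 me L, 5 du:t H, 6 ke L, 7 ro:m H, 8 sof H, 9 reg H.
Parse right to left (heavy = foot alone; LL = one foot; stranded L unfooted): (ˈra:.ki:) (ˈfar) me (ˈdu:t) ke (ˈro:m) (ˈsof) (ˈreg).
Foot heads: 1, 3, 5, 7, 8, 9.
Primary stress on the rightmost head = syllable 9.
Secondary stress on 1, 3, 5, 7, 8: ˌra:.ki:.ˌfar.me.ˌdu:t.ke.ˌro:m.ˌsof.ˈreg.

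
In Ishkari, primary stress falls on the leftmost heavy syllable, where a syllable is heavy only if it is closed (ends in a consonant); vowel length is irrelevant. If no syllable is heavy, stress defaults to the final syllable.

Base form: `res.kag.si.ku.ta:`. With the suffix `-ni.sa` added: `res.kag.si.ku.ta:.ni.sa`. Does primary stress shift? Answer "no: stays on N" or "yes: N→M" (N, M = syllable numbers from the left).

Base `res.kag.si.ku.ta:` (5 syllables):
  Weights: 1 res H, 2 kag H, 3 si L, 4 ku L, 5 ta: L.
  Heavy syllables in the domain: 1, 2. The leftmost is syllable 1 (res).
  → primary stress on syllable 1.
Suffixed `res.kag.si.ku.ta:.ni.sa` (7 syllables):
  Weights: 1 res H, 2 kag H, 3 si L, 4 ku L, 5 ta: L, 6 ni L, 7 sa L.
  Heavy syllables in the domain: 1, 2. The leftmost is syllable 1 (res).
  → primary stress on syllable 1.

no: stays on 1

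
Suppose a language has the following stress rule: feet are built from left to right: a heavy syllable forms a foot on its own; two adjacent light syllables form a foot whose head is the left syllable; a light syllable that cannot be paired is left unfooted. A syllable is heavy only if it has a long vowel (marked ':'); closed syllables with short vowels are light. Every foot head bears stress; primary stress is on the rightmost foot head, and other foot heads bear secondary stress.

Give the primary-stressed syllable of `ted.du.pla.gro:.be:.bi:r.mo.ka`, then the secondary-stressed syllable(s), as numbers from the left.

primary 7, secondary 1, 4, 5, 6

Weights: 1 ted L, 2 du L, 3 pla L, 4 gro: H, 5 be: H, 6 bi:r H, 7 mo L, 8 ka L.
Parse left to right (heavy = foot alone; LL = one foot; stranded L unfooted): (ˈted.du) pla (ˈgro:) (ˈbe:) (ˈbi:r) (ˈmo.ka).
Foot heads: 1, 4, 5, 6, 7.
Primary stress on the rightmost head = syllable 7.
Secondary stress on 1, 4, 5, 6: ˌted.du.pla.ˌgro:.ˌbe:.ˌbi:r.ˈmo.ka.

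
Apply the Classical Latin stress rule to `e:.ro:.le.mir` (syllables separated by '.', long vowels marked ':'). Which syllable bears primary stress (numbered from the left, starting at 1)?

2

Classical Latin: stress the penult if heavy (long vowel or closed), else the antepenult.
Weights: 2 ro: H, 3 le L, 4 mir H.
The penult (syllable 3, le) is light, so stress falls on the antepenult (syllable 2, ro:).
Stress on syllable 2: e:.ˈro:.le.mir.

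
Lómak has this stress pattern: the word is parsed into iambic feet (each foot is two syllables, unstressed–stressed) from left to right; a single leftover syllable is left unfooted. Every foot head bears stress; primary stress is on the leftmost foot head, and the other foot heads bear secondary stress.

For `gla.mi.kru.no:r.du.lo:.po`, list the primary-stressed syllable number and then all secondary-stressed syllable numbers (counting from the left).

Parse left to right into iambic (σˈσ) feet: (gla.ˈmi) (kru.ˈno:r) (du.ˈlo:) po. Syllable 7 is left unfooted.
Foot heads (stressed positions): 2, 4, 6.
End Rule Leftmost: primary stress on the leftmost head = syllable 2.
Secondary stress on 4, 6: gla.ˈmi.kru.ˌno:r.du.ˌlo:.po.

primary 2, secondary 4, 6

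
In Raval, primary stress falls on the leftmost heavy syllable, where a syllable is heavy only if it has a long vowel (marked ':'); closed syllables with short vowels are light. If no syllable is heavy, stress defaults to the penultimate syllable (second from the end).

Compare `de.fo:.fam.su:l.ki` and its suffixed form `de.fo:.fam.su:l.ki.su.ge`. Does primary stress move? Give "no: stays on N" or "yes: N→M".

Base `de.fo:.fam.su:l.ki` (5 syllables):
  Weights: 1 de L, 2 fo: H, 3 fam L, 4 su:l H, 5 ki L.
  Heavy syllables in the domain: 2, 4. The leftmost is syllable 2 (fo:).
  → primary stress on syllable 2.
Suffixed `de.fo:.fam.su:l.ki.su.ge` (7 syllables):
  Weights: 1 de L, 2 fo: H, 3 fam L, 4 su:l H, 5 ki L, 6 su L, 7 ge L.
  Heavy syllables in the domain: 2, 4. The leftmost is syllable 2 (fo:).
  → primary stress on syllable 2.

no: stays on 2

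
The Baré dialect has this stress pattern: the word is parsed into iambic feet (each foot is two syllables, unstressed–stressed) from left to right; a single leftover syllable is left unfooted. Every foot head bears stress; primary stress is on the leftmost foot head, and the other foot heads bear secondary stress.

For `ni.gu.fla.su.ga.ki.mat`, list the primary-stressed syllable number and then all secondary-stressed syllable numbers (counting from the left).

Parse left to right into iambic (σˈσ) feet: (ni.ˈgu) (fla.ˈsu) (ga.ˈki) mat. Syllable 7 is left unfooted.
Foot heads (stressed positions): 2, 4, 6.
End Rule Leftmost: primary stress on the leftmost head = syllable 2.
Secondary stress on 4, 6: ni.ˈgu.fla.ˌsu.ga.ˌki.mat.

primary 2, secondary 4, 6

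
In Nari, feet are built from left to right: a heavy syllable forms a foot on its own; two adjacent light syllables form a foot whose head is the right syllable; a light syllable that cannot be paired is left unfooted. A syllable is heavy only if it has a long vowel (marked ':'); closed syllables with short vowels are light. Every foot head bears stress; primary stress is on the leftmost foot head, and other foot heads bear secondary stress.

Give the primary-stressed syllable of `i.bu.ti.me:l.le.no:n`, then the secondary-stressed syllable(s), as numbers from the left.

Weights: 1 i L, 2 bu L, 3 ti L, 4 me:l H, 5 le L, 6 no:n H.
Parse left to right (heavy = foot alone; LL = one foot; stranded L unfooted): (i.ˈbu) ti (ˈme:l) le (ˈno:n).
Foot heads: 2, 4, 6.
Primary stress on the leftmost head = syllable 2.
Secondary stress on 4, 6: i.ˈbu.ti.ˌme:l.le.ˌno:n.

primary 2, secondary 4, 6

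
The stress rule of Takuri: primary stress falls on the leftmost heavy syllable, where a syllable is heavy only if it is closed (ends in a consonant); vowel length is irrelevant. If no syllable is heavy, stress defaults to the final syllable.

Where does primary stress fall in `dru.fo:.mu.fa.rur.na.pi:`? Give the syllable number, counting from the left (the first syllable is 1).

Weights: 1 dru L, 2 fo: L, 3 mu L, 4 fa L, 5 rur H, 6 na L, 7 pi: L.
Heavy syllables in the domain: 5. The leftmost is syllable 5 (rur).
Primary stress: syllable 5 → dru.fo:.mu.fa.ˈrur.na.pi:.

5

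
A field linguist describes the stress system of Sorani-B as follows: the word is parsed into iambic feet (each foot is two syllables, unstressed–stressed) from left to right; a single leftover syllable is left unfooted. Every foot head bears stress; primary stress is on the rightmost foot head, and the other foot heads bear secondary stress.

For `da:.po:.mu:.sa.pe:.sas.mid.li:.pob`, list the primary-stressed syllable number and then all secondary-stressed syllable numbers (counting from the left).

Parse left to right into iambic (σˈσ) feet: (da:.ˈpo:) (mu:.ˈsa) (pe:.ˈsas) (mid.ˈli:) pob. Syllable 9 is left unfooted.
Foot heads (stressed positions): 2, 4, 6, 8.
End Rule Rightmost: primary stress on the rightmost head = syllable 8.
Secondary stress on 2, 4, 6: da:.ˌpo:.mu:.ˌsa.pe:.ˌsas.mid.ˈli:.pob.

primary 8, secondary 2, 4, 6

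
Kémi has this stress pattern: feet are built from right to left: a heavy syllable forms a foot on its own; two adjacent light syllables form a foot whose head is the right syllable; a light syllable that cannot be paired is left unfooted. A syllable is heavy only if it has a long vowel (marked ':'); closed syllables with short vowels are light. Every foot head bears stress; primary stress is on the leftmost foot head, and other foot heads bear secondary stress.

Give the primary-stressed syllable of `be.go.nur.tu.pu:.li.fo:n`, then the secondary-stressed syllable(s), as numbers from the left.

primary 2, secondary 4, 5, 7

Weights: 1 be L, 2 go L, 3 nur L, 4 tu L, 5 pu: H, 6 li L, 7 fo:n H.
Parse right to left (heavy = foot alone; LL = one foot; stranded L unfooted): (be.ˈgo) (nur.ˈtu) (ˈpu:) li (ˈfo:n).
Foot heads: 2, 4, 5, 7.
Primary stress on the leftmost head = syllable 2.
Secondary stress on 4, 5, 7: be.ˈgo.nur.ˌtu.ˌpu:.li.ˌfo:n.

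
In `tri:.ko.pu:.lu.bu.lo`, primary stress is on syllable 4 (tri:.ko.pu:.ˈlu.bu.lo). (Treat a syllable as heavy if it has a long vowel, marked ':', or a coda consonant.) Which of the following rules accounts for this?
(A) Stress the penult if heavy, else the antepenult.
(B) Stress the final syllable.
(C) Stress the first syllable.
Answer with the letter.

A

Rule A → syllable 4 ✓.
Rule B → syllable 6 (observed: 4).
Rule C → syllable 1 (observed: 4).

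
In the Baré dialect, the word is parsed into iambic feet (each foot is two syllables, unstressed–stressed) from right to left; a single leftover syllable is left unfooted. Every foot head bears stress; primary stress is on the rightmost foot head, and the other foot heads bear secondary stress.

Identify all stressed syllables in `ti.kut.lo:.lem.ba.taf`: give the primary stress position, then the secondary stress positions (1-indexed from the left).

primary 6, secondary 2, 4

Parse right to left into iambic (σˈσ) feet: (ti.ˈkut) (lo:.ˈlem) (ba.ˈtaf).
Foot heads (stressed positions): 2, 4, 6.
End Rule Rightmost: primary stress on the rightmost head = syllable 6.
Secondary stress on 2, 4: ti.ˌkut.lo:.ˌlem.ba.ˈtaf.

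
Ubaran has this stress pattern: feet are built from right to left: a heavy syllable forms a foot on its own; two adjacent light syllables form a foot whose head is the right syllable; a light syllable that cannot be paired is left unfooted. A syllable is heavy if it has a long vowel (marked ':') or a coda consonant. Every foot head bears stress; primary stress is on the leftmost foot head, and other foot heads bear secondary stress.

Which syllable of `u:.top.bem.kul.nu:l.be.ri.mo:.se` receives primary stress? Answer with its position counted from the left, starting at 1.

Weights: 1 u: H, 2 top H, 3 bem H, 4 kul H, 5 nu:l H, 6 be L, 7 ri L, 8 mo: H, 9 se L.
Parse right to left (heavy = foot alone; LL = one foot; stranded L unfooted): (ˈu:) (ˈtop) (ˈbem) (ˈkul) (ˈnu:l) (be.ˈri) (ˈmo:) se.
Foot heads: 1, 2, 3, 4, 5, 7, 8.
Primary stress on the leftmost head = syllable 1.
Primary stress: syllable 1 → ˈu:.top.bem.kul.nu:l.be.ri.mo:.se.

1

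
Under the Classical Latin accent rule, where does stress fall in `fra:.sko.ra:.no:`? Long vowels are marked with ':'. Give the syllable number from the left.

3

Classical Latin: stress the penult if heavy (long vowel or closed), else the antepenult.
Weights: 2 sko L, 3 ra: H, 4 no: H.
The penult (syllable 3, ra:) is heavy, so it takes stress.
Stress on syllable 3: fra:.sko.ˈra:.no:.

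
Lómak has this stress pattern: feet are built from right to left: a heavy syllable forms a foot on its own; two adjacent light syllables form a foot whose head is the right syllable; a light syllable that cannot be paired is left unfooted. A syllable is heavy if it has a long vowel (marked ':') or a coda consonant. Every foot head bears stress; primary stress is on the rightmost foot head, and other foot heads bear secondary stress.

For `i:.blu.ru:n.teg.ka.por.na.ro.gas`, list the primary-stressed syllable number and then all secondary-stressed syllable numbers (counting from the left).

primary 9, secondary 1, 3, 4, 6, 8

Weights: 1 i: H, 2 blu L, 3 ru:n H, 4 teg H, 5 ka L, 6 por H, 7 na L, 8 ro L, 9 gas H.
Parse right to left (heavy = foot alone; LL = one foot; stranded L unfooted): (ˈi:) blu (ˈru:n) (ˈteg) ka (ˈpor) (na.ˈro) (ˈgas).
Foot heads: 1, 3, 4, 6, 8, 9.
Primary stress on the rightmost head = syllable 9.
Secondary stress on 1, 3, 4, 6, 8: ˌi:.blu.ˌru:n.ˌteg.ka.ˌpor.na.ˌro.ˈgas.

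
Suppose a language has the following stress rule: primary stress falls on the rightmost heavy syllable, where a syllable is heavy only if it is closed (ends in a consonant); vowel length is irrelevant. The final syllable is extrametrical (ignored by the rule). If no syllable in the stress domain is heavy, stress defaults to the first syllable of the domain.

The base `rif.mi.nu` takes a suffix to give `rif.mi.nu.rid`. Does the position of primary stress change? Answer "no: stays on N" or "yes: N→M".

Base `rif.mi.nu` (3 syllables):
  The final syllable (3, nu) is extrametrical; the stress domain is syllables 1–2.
  Weights: 1 rif H, 2 mi L.
  Heavy syllables in the domain: 1. The rightmost is syllable 1 (rif).
  → primary stress on syllable 1.
Suffixed `rif.mi.nu.rid` (4 syllables):
  The final syllable (4, rid) is extrametrical; the stress domain is syllables 1–3.
  Weights: 1 rif H, 2 mi L, 3 nu L.
  Heavy syllables in the domain: 1. The rightmost is syllable 1 (rif).
  → primary stress on syllable 1.

no: stays on 1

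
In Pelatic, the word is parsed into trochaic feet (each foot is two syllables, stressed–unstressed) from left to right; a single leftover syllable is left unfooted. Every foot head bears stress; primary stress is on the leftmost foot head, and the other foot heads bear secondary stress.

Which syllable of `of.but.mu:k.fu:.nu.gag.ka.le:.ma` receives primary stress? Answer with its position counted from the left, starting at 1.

1

Parse left to right into trochaic (ˈσσ) feet: (ˈof.but) (ˈmu:k.fu:) (ˈnu.gag) (ˈka.le:) ma. Syllable 9 is left unfooted.
Foot heads (stressed positions): 1, 3, 5, 7.
End Rule Leftmost: primary stress on the leftmost head = syllable 1.
Primary stress: syllable 1 → ˈof.but.mu:k.fu:.nu.gag.ka.le:.ma.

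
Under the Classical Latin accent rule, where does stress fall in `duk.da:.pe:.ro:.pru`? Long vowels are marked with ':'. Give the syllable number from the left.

4

Classical Latin: stress the penult if heavy (long vowel or closed), else the antepenult.
Weights: 3 pe: H, 4 ro: H, 5 pru L.
The penult (syllable 4, ro:) is heavy, so it takes stress.
Stress on syllable 4: duk.da:.pe:.ˈro:.pru.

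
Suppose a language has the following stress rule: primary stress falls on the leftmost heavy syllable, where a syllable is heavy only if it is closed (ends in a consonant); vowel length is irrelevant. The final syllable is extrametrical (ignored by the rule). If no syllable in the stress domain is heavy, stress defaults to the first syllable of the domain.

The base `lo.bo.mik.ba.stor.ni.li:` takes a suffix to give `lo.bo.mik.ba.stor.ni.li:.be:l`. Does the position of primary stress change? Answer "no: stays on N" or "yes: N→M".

Base `lo.bo.mik.ba.stor.ni.li:` (7 syllables):
  The final syllable (7, li:) is extrametrical; the stress domain is syllables 1–6.
  Weights: 1 lo L, 2 bo L, 3 mik H, 4 ba L, 5 stor H, 6 ni L.
  Heavy syllables in the domain: 3, 5. The leftmost is syllable 3 (mik).
  → primary stress on syllable 3.
Suffixed `lo.bo.mik.ba.stor.ni.li:.be:l` (8 syllables):
  The final syllable (8, be:l) is extrametrical; the stress domain is syllables 1–7.
  Weights: 1 lo L, 2 bo L, 3 mik H, 4 ba L, 5 stor H, 6 ni L, 7 li: L.
  Heavy syllables in the domain: 3, 5. The leftmost is syllable 3 (mik).
  → primary stress on syllable 3.

no: stays on 3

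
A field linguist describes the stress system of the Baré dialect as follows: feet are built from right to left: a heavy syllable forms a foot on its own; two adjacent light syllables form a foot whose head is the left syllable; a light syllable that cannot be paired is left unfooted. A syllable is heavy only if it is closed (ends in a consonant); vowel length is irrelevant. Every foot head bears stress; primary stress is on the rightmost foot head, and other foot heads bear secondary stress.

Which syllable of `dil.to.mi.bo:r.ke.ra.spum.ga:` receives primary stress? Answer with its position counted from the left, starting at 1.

Weights: 1 dil H, 2 to L, 3 mi L, 4 bo:r H, 5 ke L, 6 ra L, 7 spum H, 8 ga: L.
Parse right to left (heavy = foot alone; LL = one foot; stranded L unfooted): (ˈdil) (ˈto.mi) (ˈbo:r) (ˈke.ra) (ˈspum) ga:.
Foot heads: 1, 2, 4, 5, 7.
Primary stress on the rightmost head = syllable 7.
Primary stress: syllable 7 → dil.to.mi.bo:r.ke.ra.ˈspum.ga:.

7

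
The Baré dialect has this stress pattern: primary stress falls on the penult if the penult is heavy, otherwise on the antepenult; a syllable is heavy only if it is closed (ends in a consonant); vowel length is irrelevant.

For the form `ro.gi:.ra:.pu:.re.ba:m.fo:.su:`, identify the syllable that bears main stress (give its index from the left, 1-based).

6

Weights: 6 ba:m H, 7 fo: L, 8 su: L.
The penult (syllable 7, fo:) is light, so stress falls on the antepenult (syllable 6, ba:m).
Primary stress: syllable 6 → ro.gi:.ra:.pu:.re.ˈba:m.fo:.su:.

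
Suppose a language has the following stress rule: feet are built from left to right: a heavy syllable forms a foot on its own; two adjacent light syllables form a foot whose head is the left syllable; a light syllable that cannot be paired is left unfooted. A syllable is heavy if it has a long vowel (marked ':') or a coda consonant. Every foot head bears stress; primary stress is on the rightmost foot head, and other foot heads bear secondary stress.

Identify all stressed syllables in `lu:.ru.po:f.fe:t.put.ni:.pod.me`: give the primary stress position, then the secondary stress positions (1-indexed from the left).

Weights: 1 lu: H, 2 ru L, 3 po:f H, 4 fe:t H, 5 put H, 6 ni: H, 7 pod H, 8 me L.
Parse left to right (heavy = foot alone; LL = one foot; stranded L unfooted): (ˈlu:) ru (ˈpo:f) (ˈfe:t) (ˈput) (ˈni:) (ˈpod) me.
Foot heads: 1, 3, 4, 5, 6, 7.
Primary stress on the rightmost head = syllable 7.
Secondary stress on 1, 3, 4, 5, 6: ˌlu:.ru.ˌpo:f.ˌfe:t.ˌput.ˌni:.ˈpod.me.

primary 7, secondary 1, 3, 4, 5, 6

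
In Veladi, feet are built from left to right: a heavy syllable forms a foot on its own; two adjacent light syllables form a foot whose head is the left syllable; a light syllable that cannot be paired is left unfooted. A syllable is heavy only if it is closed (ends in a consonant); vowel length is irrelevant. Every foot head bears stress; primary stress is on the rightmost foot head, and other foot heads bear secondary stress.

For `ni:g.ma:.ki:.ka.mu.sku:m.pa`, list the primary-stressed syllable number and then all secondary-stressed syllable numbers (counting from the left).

Weights: 1 ni:g H, 2 ma: L, 3 ki: L, 4 ka L, 5 mu L, 6 sku:m H, 7 pa L.
Parse left to right (heavy = foot alone; LL = one foot; stranded L unfooted): (ˈni:g) (ˈma:.ki:) (ˈka.mu) (ˈsku:m) pa.
Foot heads: 1, 2, 4, 6.
Primary stress on the rightmost head = syllable 6.
Secondary stress on 1, 2, 4: ˌni:g.ˌma:.ki:.ˌka.mu.ˈsku:m.pa.

primary 6, secondary 1, 2, 4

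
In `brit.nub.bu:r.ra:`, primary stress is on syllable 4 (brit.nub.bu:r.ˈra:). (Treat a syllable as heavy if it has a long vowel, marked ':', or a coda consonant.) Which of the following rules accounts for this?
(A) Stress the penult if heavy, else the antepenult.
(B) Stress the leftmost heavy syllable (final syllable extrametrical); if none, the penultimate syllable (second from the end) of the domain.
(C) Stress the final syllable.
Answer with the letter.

Rule A → syllable 3 (observed: 4).
Rule B → syllable 1 (observed: 4).
Rule C → syllable 4 ✓.

C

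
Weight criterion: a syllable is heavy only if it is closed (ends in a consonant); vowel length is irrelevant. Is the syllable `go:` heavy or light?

`go:`: long vowel, open (no coda). Open (no coda) → light.

light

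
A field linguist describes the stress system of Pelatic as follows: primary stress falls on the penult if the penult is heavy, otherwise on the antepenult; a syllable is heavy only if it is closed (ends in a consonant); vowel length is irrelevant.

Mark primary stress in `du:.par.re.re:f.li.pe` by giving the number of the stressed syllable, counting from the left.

4

Weights: 4 re:f H, 5 li L, 6 pe L.
The penult (syllable 5, li) is light, so stress falls on the antepenult (syllable 4, re:f).
Primary stress: syllable 4 → du:.par.re.ˈre:f.li.pe.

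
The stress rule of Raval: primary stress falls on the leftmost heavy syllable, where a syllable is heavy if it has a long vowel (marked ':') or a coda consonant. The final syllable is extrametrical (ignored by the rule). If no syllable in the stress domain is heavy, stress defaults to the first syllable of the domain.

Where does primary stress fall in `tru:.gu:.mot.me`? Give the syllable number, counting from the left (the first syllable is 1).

1

The final syllable (4, me) is extrametrical; the stress domain is syllables 1–3.
Weights: 1 tru: H, 2 gu: H, 3 mot H.
Heavy syllables in the domain: 1, 2, 3. The leftmost is syllable 1 (tru:).
Primary stress: syllable 1 → ˈtru:.gu:.mot.me.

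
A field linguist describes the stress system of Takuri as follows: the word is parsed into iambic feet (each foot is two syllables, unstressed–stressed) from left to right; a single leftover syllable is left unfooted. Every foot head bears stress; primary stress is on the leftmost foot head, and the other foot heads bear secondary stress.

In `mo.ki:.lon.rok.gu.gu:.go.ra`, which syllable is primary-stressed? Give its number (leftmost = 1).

Parse left to right into iambic (σˈσ) feet: (mo.ˈki:) (lon.ˈrok) (gu.ˈgu:) (go.ˈra).
Foot heads (stressed positions): 2, 4, 6, 8.
End Rule Leftmost: primary stress on the leftmost head = syllable 2.
Primary stress: syllable 2 → mo.ˈki:.lon.rok.gu.gu:.go.ra.

2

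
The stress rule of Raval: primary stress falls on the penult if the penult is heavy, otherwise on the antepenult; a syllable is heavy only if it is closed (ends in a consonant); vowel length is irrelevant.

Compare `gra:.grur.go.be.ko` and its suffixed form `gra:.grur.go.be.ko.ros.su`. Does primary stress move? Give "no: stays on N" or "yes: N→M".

Base `gra:.grur.go.be.ko` (5 syllables):
  Weights: 3 go L, 4 be L, 5 ko L.
  The penult (syllable 4, be) is light, so stress falls on the antepenult (syllable 3, go).
  → primary stress on syllable 3.
Suffixed `gra:.grur.go.be.ko.ros.su` (7 syllables):
  Weights: 5 ko L, 6 ros H, 7 su L.
  The penult (syllable 6, ros) is heavy, so it takes stress.
  → primary stress on syllable 6.

yes: 3→6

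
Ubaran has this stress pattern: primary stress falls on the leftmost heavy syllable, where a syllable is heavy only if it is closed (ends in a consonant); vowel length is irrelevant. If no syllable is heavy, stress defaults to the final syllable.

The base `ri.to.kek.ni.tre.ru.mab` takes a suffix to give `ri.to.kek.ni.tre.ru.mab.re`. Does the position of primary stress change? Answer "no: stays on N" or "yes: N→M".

no: stays on 3

Base `ri.to.kek.ni.tre.ru.mab` (7 syllables):
  Weights: 1 ri L, 2 to L, 3 kek H, 4 ni L, 5 tre L, 6 ru L, 7 mab H.
  Heavy syllables in the domain: 3, 7. The leftmost is syllable 3 (kek).
  → primary stress on syllable 3.
Suffixed `ri.to.kek.ni.tre.ru.mab.re` (8 syllables):
  Weights: 1 ri L, 2 to L, 3 kek H, 4 ni L, 5 tre L, 6 ru L, 7 mab H, 8 re L.
  Heavy syllables in the domain: 3, 7. The leftmost is syllable 3 (kek).
  → primary stress on syllable 3.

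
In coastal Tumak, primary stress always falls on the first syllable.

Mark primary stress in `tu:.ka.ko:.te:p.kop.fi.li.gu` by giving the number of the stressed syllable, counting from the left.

1

The word has 8 syllables; the first syllable is syllable 1 (tu:).
Primary stress: syllable 1 → ˈtu:.ka.ko:.te:p.kop.fi.li.gu.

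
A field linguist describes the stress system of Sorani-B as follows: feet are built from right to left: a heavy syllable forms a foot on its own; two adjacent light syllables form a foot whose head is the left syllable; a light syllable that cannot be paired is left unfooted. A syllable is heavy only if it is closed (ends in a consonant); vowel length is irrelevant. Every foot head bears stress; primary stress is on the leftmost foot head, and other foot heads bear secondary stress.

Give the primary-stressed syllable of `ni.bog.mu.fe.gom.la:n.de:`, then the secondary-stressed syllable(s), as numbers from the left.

Weights: 1 ni L, 2 bog H, 3 mu L, 4 fe L, 5 gom H, 6 la:n H, 7 de: L.
Parse right to left (heavy = foot alone; LL = one foot; stranded L unfooted): ni (ˈbog) (ˈmu.fe) (ˈgom) (ˈla:n) de:.
Foot heads: 2, 3, 5, 6.
Primary stress on the leftmost head = syllable 2.
Secondary stress on 3, 5, 6: ni.ˈbog.ˌmu.fe.ˌgom.ˌla:n.de:.

primary 2, secondary 3, 5, 6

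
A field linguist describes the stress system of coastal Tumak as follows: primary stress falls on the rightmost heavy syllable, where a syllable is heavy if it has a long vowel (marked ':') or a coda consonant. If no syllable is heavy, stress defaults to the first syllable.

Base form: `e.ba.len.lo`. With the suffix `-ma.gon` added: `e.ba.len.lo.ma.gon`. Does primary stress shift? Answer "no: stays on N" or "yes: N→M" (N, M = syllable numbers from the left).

yes: 3→6

Base `e.ba.len.lo` (4 syllables):
  Weights: 1 e L, 2 ba L, 3 len H, 4 lo L.
  Heavy syllables in the domain: 3. The rightmost is syllable 3 (len).
  → primary stress on syllable 3.
Suffixed `e.ba.len.lo.ma.gon` (6 syllables):
  Weights: 1 e L, 2 ba L, 3 len H, 4 lo L, 5 ma L, 6 gon H.
  Heavy syllables in the domain: 3, 6. The rightmost is syllable 6 (gon).
  → primary stress on syllable 6.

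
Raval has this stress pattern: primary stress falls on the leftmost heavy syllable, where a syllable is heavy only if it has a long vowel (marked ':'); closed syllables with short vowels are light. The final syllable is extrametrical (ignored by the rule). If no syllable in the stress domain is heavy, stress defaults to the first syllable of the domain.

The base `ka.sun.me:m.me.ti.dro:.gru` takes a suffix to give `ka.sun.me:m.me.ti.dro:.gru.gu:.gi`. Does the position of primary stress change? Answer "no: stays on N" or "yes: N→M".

no: stays on 3

Base `ka.sun.me:m.me.ti.dro:.gru` (7 syllables):
  The final syllable (7, gru) is extrametrical; the stress domain is syllables 1–6.
  Weights: 1 ka L, 2 sun L, 3 me:m H, 4 me L, 5 ti L, 6 dro: H.
  Heavy syllables in the domain: 3, 6. The leftmost is syllable 3 (me:m).
  → primary stress on syllable 3.
Suffixed `ka.sun.me:m.me.ti.dro:.gru.gu:.gi` (9 syllables):
  The final syllable (9, gi) is extrametrical; the stress domain is syllables 1–8.
  Weights: 1 ka L, 2 sun L, 3 me:m H, 4 me L, 5 ti L, 6 dro: H, 7 gru L, 8 gu: H.
  Heavy syllables in the domain: 3, 6, 8. The leftmost is syllable 3 (me:m).
  → primary stress on syllable 3.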